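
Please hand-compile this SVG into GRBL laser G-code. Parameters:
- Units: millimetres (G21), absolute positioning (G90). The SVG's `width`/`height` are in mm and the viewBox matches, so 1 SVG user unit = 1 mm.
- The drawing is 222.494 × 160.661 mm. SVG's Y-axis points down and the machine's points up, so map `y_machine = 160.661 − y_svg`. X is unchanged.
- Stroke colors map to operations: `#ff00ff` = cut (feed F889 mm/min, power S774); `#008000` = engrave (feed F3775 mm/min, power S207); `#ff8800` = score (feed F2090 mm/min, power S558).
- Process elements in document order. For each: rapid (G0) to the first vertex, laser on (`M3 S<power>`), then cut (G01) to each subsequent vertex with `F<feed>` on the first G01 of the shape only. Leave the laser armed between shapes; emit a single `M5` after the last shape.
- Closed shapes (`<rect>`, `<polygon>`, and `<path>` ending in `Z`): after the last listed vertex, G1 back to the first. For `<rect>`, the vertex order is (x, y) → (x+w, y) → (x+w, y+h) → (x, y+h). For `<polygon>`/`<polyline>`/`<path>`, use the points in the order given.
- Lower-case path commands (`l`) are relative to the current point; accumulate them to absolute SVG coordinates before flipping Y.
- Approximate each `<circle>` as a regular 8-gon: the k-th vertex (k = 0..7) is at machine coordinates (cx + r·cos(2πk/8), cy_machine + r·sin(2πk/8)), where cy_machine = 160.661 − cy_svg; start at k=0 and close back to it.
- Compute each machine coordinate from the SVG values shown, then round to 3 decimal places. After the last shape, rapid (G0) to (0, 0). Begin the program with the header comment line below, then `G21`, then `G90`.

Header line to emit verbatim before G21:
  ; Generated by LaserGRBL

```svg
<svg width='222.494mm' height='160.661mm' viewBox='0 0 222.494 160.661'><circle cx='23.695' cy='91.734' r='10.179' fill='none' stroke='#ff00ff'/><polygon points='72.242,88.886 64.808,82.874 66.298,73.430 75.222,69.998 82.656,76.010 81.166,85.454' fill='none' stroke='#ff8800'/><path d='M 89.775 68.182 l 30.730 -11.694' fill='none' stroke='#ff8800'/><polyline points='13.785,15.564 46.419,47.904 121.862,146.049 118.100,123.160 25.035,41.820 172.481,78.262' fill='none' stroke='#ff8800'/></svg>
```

; Generated by LaserGRBL
G21
G90
G0 X33.874 Y68.927
M3 S774
G01 X30.893 Y76.125 F889
G01 X23.695 Y79.106
G01 X16.497 Y76.125
G01 X13.516 Y68.927
G01 X16.497 Y61.729
G01 X23.695 Y58.748
G01 X30.893 Y61.729
G01 X33.874 Y68.927
G0 X72.242 Y71.775
M3 S558
G01 X64.808 Y77.787 F2090
G01 X66.298 Y87.231
G01 X75.222 Y90.663
G01 X82.656 Y84.651
G01 X81.166 Y75.207
G01 X72.242 Y71.775
G0 X89.775 Y92.479
M3 S558
G01 X120.505 Y104.173 F2090
G0 X13.785 Y145.097
M3 S558
G01 X46.419 Y112.757 F2090
G01 X121.862 Y14.612
G01 X118.100 Y37.501
G01 X25.035 Y118.841
G01 X172.481 Y82.399
M5
G0 X0.000 Y0.000

viewBox `0 0 222.494 160.661` with mm width/height → 1 unit = 1 mm. Flip: y_m = 160.661 − y_svg.

**Shape 1** — `<circle>` circle, stroke `#ff00ff` → cut (S774, F889). Machine vertices: (33.874,68.927) → (30.893,76.125) → (23.695,79.106) → (16.497,76.125) → (13.516,68.927) → (16.497,61.729) → (23.695,58.748) → (30.893,61.729) → (33.874,68.927). Closed: final G1 returns to the first vertex.

**Shape 2** — `<polygon>` regular polygon, stroke `#ff8800` → score (S558, F2090). Machine vertices: (72.242,71.775) → (64.808,77.787) → (66.298,87.231) → (75.222,90.663) → (82.656,84.651) → (81.166,75.207) → (72.242,71.775). Closed: final G1 returns to the first vertex.

**Shape 3** — `<path>` line segment, stroke `#ff8800` → score (S558, F2090). Machine vertices: (89.775,92.479) → (120.505,104.173). Open path.

**Shape 4** — `<polyline>` open polyline, stroke `#ff8800` → score (S558, F2090). Machine vertices: (13.785,145.097) → (46.419,112.757) → (121.862,14.612) → (118.100,37.501) → (25.035,118.841) → (172.481,82.399). Open path.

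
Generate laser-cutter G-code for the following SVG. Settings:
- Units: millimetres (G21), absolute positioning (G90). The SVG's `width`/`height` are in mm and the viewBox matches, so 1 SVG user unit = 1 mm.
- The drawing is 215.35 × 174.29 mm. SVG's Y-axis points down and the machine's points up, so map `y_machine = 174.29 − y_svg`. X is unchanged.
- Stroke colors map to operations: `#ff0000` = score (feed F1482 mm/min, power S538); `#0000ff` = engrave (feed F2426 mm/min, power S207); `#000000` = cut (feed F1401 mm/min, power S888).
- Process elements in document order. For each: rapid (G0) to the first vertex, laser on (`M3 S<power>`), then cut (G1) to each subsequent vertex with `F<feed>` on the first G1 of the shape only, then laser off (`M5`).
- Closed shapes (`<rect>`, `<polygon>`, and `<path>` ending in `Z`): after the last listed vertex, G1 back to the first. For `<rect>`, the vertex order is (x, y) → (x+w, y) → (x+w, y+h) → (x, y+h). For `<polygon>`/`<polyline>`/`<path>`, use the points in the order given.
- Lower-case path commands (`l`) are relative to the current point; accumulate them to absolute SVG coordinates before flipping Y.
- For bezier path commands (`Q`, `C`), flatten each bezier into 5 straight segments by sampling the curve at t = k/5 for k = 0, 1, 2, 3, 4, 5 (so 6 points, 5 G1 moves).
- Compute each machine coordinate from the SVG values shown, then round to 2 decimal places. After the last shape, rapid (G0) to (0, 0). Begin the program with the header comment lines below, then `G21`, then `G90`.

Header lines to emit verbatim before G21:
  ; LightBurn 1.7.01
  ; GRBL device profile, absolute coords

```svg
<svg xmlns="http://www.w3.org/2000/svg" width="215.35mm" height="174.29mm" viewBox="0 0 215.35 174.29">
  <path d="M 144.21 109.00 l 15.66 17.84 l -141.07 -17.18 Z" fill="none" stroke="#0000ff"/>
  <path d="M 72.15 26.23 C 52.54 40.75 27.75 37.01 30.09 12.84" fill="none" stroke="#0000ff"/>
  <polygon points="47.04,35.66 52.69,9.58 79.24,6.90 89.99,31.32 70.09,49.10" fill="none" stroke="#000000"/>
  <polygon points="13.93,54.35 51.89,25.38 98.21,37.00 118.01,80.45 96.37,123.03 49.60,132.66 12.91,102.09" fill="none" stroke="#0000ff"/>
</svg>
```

; LightBurn 1.7.01
; GRBL device profile, absolute coords
G21
G90
G0 X144.21 Y65.29
M3 S207
G1 X159.87 Y47.45 F2426
G1 X18.80 Y64.63
G1 X144.21 Y65.29
M5
G0 X72.15 Y148.06
M3 S207
G1 X60.02 Y141.56 F2426
G1 X48.20 Y139.54
G1 X38.24 Y142.11
G1 X31.68 Y149.38
G1 X30.09 Y161.45
M5
G0 X47.04 Y138.63
M3 S888
G1 X52.69 Y164.71 F1401
G1 X79.24 Y167.39
G1 X89.99 Y142.97
G1 X70.09 Y125.19
G1 X47.04 Y138.63
M5
G0 X13.93 Y119.94
M3 S207
G1 X51.89 Y148.91 F2426
G1 X98.21 Y137.29
G1 X118.01 Y93.84
G1 X96.37 Y51.26
G1 X49.60 Y41.63
G1 X12.91 Y72.20
G1 X13.93 Y119.94
M5
G0 X0.00 Y0.00

1 u = 1 mm; y_m = 174.29 − y.

[1] `<path>` closed polygon, #0000ff→engrave S207 F2426: (144.21,65.29) → (159.87,47.45) → (18.80,64.63) → (144.21,65.29) (closed)

[2] `<path>` cubic bezier, #0000ff→engrave S207 F2426: (72.15,148.06) → (60.02,141.56) → (48.20,139.54) → (38.24,142.11) → (31.68,149.38) → (30.09,161.45)

[3] `<polygon>` regular polygon, #000000→cut S888 F1401: (47.04,138.63) → (52.69,164.71) → (79.24,167.39) → (89.99,142.97) → (70.09,125.19) → (47.04,138.63) (closed)

[4] `<polygon>` regular polygon, #0000ff→engrave S207 F2426: (13.93,119.94) → (51.89,148.91) → (98.21,137.29) → (118.01,93.84) → (96.37,51.26) → (49.60,41.63) → (12.91,72.20) → (13.93,119.94) (closed)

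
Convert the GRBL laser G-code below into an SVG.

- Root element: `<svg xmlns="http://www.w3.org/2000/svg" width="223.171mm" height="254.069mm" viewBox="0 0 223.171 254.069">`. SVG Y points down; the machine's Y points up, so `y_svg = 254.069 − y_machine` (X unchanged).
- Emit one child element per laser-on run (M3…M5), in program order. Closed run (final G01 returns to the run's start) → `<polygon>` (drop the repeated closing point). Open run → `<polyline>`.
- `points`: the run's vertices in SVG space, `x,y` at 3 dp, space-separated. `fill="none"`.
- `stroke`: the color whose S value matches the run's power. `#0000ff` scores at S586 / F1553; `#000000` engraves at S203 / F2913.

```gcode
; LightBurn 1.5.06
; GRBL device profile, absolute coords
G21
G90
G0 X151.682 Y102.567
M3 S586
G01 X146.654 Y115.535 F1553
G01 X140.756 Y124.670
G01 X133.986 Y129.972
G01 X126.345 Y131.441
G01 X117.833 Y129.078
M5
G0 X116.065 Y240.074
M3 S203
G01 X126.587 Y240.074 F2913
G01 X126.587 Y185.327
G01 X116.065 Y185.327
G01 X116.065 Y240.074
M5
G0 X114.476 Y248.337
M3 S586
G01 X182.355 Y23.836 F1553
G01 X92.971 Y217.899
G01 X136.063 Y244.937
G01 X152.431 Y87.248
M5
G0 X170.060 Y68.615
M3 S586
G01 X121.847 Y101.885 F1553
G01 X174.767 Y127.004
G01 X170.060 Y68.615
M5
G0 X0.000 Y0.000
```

<svg xmlns="http://www.w3.org/2000/svg" width="223.171mm" height="254.069mm" viewBox="0 0 223.171 254.069">
  <polyline points="151.682,151.502 146.654,138.534 140.756,129.399 133.986,124.097 126.345,122.628 117.833,124.991" fill="none" stroke="#0000ff"/>
  <polygon points="116.065,13.995 126.587,13.995 126.587,68.742 116.065,68.742" fill="none" stroke="#000000"/>
  <polyline points="114.476,5.732 182.355,230.233 92.971,36.170 136.063,9.132 152.431,166.821" fill="none" stroke="#0000ff"/>
  <polygon points="170.060,185.454 121.847,152.184 174.767,127.065" fill="none" stroke="#0000ff"/>
</svg>

Each laser-on run becomes one SVG element. Flip Y back into SVG space with y_svg = 254.069 − y_machine.

Run 1: power S586 maps to stroke `#0000ff` (score). The run is open, so emit a `<polyline>` with points (Y-flipped): 151.682,151.502 146.654,138.534 140.756,129.399 133.986,124.097 126.345,122.628 117.833,124.991.

Run 2: the run's S203 means `#000000` (engrave). The run returns to its start, so emit a `<polygon>` with points (Y-flipped): 116.065,13.995 126.587,13.995 126.587,68.742 116.065,68.742.

Run 3: the run's S586 means `#0000ff` (score). The run is open, so emit a `<polyline>` with points (Y-flipped): 114.476,5.732 182.355,230.233 92.971,36.170 136.063,9.132 152.431,166.821.

Run 4: S586 ⇒ score layer `#0000ff`. The run returns to its start, so emit a `<polygon>` with points (Y-flipped): 170.060,185.454 121.847,152.184 174.767,127.065.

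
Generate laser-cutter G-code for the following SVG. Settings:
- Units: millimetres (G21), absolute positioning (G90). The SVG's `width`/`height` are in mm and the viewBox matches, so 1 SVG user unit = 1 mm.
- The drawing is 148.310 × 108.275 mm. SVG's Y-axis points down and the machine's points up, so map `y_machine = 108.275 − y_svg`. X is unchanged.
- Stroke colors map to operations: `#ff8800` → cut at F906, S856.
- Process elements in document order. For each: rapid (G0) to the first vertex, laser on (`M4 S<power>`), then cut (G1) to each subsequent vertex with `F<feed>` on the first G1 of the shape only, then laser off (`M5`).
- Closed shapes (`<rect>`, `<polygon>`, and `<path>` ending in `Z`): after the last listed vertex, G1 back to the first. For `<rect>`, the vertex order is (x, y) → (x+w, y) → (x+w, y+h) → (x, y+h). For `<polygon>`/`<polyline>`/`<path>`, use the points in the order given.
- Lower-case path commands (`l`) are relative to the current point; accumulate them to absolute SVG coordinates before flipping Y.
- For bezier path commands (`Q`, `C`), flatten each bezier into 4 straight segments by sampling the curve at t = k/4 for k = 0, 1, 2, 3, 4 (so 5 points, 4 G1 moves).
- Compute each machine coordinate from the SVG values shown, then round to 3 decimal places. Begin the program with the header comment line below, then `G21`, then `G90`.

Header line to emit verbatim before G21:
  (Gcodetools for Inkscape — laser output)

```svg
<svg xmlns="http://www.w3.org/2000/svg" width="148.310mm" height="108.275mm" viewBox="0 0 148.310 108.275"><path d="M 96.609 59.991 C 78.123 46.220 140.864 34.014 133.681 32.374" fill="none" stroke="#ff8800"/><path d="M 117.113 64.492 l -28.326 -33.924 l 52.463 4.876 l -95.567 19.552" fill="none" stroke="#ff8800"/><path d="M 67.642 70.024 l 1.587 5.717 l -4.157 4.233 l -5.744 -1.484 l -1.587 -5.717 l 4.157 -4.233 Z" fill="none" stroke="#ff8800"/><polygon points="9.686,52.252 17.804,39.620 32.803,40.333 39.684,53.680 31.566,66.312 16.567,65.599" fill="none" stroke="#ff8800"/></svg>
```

(Gcodetools for Inkscape — laser output)
G21
G90
G0 X96.609 Y48.284
M4 S856
G1 X95.613 Y58.178 F906
G1 X110.906 Y66.642
G1 X128.319 Y72.831
G1 X133.681 Y75.901
M5
G0 X117.113 Y43.783
M4 S856
G1 X88.787 Y77.707 F906
G1 X141.250 Y72.831
G1 X45.683 Y53.279
M5
G0 X67.642 Y38.251
M4 S856
G1 X69.229 Y32.534 F906
G1 X65.072 Y28.301
G1 X59.328 Y29.785
G1 X57.741 Y35.502
G1 X61.898 Y39.735
G1 X67.642 Y38.251
M5
G0 X9.686 Y56.023
M4 S856
G1 X17.804 Y68.655 F906
G1 X32.803 Y67.942
G1 X39.684 Y54.595
G1 X31.566 Y41.963
G1 X16.567 Y42.676
G1 X9.686 Y56.023
M5

1 u = 1 mm; y_m = 108.275 − y.

[1] `<path>` cubic bezier, #ff8800→cut S856 F906: (96.609,48.284) → (95.613,58.178) → (110.906,66.642) → (128.319,72.831) → (133.681,75.901)

[2] `<path>` open polyline, #ff8800→cut S856 F906: (117.113,43.783) → (88.787,77.707) → (141.250,72.831) → (45.683,53.279)

[3] `<path>` regular polygon, #ff8800→cut S856 F906: (67.642,38.251) → (69.229,32.534) → (65.072,28.301) → (59.328,29.785) → (57.741,35.502) → (61.898,39.735) → (67.642,38.251) (closed)

[4] `<polygon>` regular polygon, #ff8800→cut S856 F906: (9.686,56.023) → (17.804,68.655) → (32.803,67.942) → (39.684,54.595) → (31.566,41.963) → (16.567,42.676) → (9.686,56.023) (closed)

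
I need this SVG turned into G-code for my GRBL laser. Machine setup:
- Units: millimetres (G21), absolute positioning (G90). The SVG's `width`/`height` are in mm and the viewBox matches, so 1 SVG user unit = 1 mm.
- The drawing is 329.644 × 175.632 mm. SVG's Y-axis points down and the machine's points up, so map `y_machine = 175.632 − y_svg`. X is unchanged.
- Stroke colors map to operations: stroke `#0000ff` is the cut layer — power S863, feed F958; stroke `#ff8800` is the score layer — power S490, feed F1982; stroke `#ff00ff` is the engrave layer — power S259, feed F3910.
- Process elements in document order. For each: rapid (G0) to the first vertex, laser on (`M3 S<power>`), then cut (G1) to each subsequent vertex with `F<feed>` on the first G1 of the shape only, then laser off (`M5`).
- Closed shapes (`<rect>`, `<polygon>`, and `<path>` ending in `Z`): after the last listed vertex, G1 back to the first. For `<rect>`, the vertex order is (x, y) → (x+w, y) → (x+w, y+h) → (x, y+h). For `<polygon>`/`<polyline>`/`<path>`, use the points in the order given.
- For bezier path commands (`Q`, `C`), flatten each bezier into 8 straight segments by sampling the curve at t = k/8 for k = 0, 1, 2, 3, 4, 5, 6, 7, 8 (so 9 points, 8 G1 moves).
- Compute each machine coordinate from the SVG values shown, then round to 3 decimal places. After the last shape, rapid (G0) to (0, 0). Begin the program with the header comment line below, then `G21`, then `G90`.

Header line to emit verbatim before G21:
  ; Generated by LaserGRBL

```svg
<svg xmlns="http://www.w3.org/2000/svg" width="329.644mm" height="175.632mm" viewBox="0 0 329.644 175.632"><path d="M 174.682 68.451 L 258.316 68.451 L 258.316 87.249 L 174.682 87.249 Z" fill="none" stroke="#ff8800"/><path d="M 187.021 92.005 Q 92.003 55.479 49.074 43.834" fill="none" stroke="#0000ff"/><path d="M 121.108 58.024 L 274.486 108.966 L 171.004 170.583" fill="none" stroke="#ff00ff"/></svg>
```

; Generated by LaserGRBL
G21
G90
G0 X174.682 Y107.181
M3 S490
G1 X258.316 Y107.181 F1982
G1 X258.316 Y88.383
G1 X174.682 Y88.383
G1 X174.682 Y107.181
M5
G0 X187.021 Y83.627
M3 S863
G1 X164.080 Y92.370 F958
G1 X142.768 Y100.335
G1 X123.083 Y107.523
G1 X105.025 Y113.933
G1 X88.596 Y119.565
G1 X73.794 Y124.420
G1 X60.620 Y128.498
G1 X49.074 Y131.798
M5
G0 X121.108 Y117.608
M3 S259
G1 X274.486 Y66.666 F3910
G1 X171.004 Y5.049
M5
G0 X0.000 Y0.000

viewBox `0 0 329.644 175.632` with mm width/height → 1 unit = 1 mm. Flip: y_m = 175.632 − y_svg.

**Shape 1** — `<path>` rectangle, stroke `#ff8800` → score (S490, F1982). Machine vertices: (174.682,107.181) → (258.316,107.181) → (258.316,88.383) → (174.682,88.383) → (174.682,107.181). Closed: final G1 returns to the first vertex.

**Shape 2** — `<path>` quadratic bezier, stroke `#0000ff` → cut (S863, F958). Control points (SVG): P0=(187.021,92.005), P1=(92.003,55.479), P2=(49.074,43.834); sampled at t=k/8. Machine vertices: (187.021,83.627) → (164.080,92.370) → (142.768,100.335) → (123.083,107.523) → (105.025,113.933) → (88.596,119.565) → (73.794,124.420) → (60.620,128.498) → (49.074,131.798). Open path.

**Shape 3** — `<path>` open polyline, stroke `#ff00ff` → engrave (S259, F3910). Machine vertices: (121.108,117.608) → (274.486,66.666) → (171.004,5.049). Open path.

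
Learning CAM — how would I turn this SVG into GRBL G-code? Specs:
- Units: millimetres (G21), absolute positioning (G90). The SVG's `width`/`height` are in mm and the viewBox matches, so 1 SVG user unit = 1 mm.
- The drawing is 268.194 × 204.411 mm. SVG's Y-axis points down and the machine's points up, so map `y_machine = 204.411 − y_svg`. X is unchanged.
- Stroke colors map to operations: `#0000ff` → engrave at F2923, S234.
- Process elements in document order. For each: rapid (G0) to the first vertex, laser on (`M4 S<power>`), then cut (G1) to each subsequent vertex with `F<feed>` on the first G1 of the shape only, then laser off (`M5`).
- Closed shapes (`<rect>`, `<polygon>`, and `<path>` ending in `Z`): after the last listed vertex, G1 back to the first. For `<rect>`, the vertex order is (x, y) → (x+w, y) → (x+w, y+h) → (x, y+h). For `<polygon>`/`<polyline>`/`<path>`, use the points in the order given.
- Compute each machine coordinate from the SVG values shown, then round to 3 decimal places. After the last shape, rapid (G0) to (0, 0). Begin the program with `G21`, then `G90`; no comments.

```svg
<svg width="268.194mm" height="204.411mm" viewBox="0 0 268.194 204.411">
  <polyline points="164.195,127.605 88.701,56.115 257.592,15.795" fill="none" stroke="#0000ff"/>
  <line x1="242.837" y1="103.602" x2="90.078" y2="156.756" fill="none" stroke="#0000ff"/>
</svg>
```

G21
G90
G0 X164.195 Y76.806
M4 S234
G1 X88.701 Y148.296 F2923
G1 X257.592 Y188.616
M5
G0 X242.837 Y100.809
M4 S234
G1 X90.078 Y47.655 F2923
M5
G0 X0.000 Y0.000

Since the viewBox matches the mm dimensions, user units are millimetres directly. The only transform is the Y-flip y_m = 204.411 − y_svg.

Shape 1 is a open polyline drawn with `<polyline>`. Its stroke #0000ff means engrave at S234, F2923. After flipping Y the toolpath is (164.195,76.806) → (88.701,148.296) → (257.592,188.616).

Shape 2 is a line segment drawn with `<line>`. Its stroke #0000ff means engrave at S234, F2923. After flipping Y the toolpath is (242.837,100.809) → (90.078,47.655).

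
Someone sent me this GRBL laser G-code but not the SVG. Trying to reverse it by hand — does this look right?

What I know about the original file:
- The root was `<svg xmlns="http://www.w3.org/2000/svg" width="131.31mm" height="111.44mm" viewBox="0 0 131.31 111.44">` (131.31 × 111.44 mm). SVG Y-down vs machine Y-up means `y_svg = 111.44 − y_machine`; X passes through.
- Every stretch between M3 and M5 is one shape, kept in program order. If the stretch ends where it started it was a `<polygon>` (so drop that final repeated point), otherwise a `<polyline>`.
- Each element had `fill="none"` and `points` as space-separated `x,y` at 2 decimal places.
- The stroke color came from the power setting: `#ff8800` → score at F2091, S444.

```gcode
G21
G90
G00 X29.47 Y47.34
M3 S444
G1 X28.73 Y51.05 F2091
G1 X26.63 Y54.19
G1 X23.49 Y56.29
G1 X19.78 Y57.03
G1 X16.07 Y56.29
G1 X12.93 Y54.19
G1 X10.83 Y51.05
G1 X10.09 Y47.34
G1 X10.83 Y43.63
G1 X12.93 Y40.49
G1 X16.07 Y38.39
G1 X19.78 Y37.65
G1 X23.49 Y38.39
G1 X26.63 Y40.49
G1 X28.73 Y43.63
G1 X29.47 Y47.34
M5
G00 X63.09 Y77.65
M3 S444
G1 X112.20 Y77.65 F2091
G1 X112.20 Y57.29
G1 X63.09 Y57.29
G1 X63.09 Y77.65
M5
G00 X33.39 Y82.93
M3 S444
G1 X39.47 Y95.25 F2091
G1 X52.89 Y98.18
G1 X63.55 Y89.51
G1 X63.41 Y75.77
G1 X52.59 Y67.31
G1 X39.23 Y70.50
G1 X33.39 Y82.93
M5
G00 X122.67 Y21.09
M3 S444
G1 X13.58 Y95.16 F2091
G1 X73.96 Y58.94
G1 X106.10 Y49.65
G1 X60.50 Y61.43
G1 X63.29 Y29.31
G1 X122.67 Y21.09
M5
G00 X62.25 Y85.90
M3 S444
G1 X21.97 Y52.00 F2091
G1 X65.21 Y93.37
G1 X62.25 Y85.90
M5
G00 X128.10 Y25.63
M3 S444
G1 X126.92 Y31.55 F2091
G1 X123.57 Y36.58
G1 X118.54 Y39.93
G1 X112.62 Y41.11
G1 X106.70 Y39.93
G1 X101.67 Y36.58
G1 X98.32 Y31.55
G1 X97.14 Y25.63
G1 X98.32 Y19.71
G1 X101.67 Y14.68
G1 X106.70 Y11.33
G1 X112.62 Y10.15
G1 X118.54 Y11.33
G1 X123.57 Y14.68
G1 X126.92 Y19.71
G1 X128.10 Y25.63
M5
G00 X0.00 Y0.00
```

y_svg = 111.44 − y_m. Every run uses S444, so all elements get stroke `#ff8800` (score).

[1] closed run; points: 29.47,64.10 28.73,60.39 26.63,57.25 23.49,55.15 19.78,54.41 16.07,55.15 12.93,57.25 10.83,60.39 10.09,64.10 10.83,67.81 12.93,70.95 16.07,73.05 19.78,73.79 23.49,73.05 26.63,70.95 28.73,67.81

[2] closed run; points: 63.09,33.79 112.20,33.79 112.20,54.15 63.09,54.15

[3] closed run; points: 33.39,28.51 39.47,16.19 52.89,13.26 63.55,21.93 63.41,35.67 52.59,44.13 39.23,40.94

[4] closed run; points: 122.67,90.35 13.58,16.28 73.96,52.50 106.10,61.79 60.50,50.01 63.29,82.13

[5] closed run; points: 62.25,25.54 21.97,59.44 65.21,18.07

[6] closed run; points: 128.10,85.81 126.92,79.89 123.57,74.86 118.54,71.51 112.62,70.33 106.70,71.51 101.67,74.86 98.32,79.89 97.14,85.81 98.32,91.73 101.67,96.76 106.70,100.11 112.62,101.29 118.54,100.11 123.57,96.76 126.92,91.73

<svg xmlns="http://www.w3.org/2000/svg" width="131.31mm" height="111.44mm" viewBox="0 0 131.31 111.44">
  <polygon points="29.47,64.10 28.73,60.39 26.63,57.25 23.49,55.15 19.78,54.41 16.07,55.15 12.93,57.25 10.83,60.39 10.09,64.10 10.83,67.81 12.93,70.95 16.07,73.05 19.78,73.79 23.49,73.05 26.63,70.95 28.73,67.81" fill="none" stroke="#ff8800"/>
  <polygon points="63.09,33.79 112.20,33.79 112.20,54.15 63.09,54.15" fill="none" stroke="#ff8800"/>
  <polygon points="33.39,28.51 39.47,16.19 52.89,13.26 63.55,21.93 63.41,35.67 52.59,44.13 39.23,40.94" fill="none" stroke="#ff8800"/>
  <polygon points="122.67,90.35 13.58,16.28 73.96,52.50 106.10,61.79 60.50,50.01 63.29,82.13" fill="none" stroke="#ff8800"/>
  <polygon points="62.25,25.54 21.97,59.44 65.21,18.07" fill="none" stroke="#ff8800"/>
  <polygon points="128.10,85.81 126.92,79.89 123.57,74.86 118.54,71.51 112.62,70.33 106.70,71.51 101.67,74.86 98.32,79.89 97.14,85.81 98.32,91.73 101.67,96.76 106.70,100.11 112.62,101.29 118.54,100.11 123.57,96.76 126.92,91.73" fill="none" stroke="#ff8800"/>
</svg>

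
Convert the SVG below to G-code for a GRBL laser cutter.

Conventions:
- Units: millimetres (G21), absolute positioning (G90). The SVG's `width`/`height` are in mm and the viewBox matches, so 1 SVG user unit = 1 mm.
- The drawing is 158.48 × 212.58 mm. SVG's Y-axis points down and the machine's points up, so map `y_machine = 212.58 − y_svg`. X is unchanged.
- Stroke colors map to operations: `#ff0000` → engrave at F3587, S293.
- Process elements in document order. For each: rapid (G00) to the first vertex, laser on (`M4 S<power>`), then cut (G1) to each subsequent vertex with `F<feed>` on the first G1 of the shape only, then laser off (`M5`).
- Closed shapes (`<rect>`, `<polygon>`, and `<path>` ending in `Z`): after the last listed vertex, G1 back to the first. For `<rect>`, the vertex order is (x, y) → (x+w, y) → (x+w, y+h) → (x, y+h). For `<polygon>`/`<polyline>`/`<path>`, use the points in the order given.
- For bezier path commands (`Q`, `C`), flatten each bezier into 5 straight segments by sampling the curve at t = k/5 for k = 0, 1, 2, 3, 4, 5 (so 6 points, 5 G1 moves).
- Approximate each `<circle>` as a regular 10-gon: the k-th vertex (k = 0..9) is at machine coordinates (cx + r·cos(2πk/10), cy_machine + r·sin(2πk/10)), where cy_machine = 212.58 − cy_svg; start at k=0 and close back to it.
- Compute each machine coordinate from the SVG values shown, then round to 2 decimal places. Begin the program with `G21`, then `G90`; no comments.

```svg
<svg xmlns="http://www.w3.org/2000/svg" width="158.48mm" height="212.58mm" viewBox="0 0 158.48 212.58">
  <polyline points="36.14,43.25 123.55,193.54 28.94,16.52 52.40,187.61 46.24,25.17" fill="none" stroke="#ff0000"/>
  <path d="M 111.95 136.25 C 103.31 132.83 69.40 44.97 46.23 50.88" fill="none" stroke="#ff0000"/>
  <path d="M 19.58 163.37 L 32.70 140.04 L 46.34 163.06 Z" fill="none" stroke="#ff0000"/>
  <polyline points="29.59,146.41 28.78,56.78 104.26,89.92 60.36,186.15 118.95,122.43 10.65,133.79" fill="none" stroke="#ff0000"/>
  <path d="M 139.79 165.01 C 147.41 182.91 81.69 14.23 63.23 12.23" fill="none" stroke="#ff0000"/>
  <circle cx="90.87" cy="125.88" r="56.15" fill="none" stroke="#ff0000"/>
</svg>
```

G21
G90
G00 X36.14 Y169.33
M4 S293
G1 X123.55 Y19.04 F3587
G1 X28.94 Y196.06
G1 X52.40 Y24.97
G1 X46.24 Y187.41
M5
G00 X111.95 Y76.33
M4 S293
G1 X104.02 Y87.09 F3587
G1 X91.76 Y109.56
G1 X76.88 Y135.19
G1 X61.13 Y155.42
G1 X46.23 Y161.70
M5
G00 X19.58 Y49.21
M4 S293
G1 X32.70 Y72.54 F3587
G1 X46.34 Y49.52
G1 X19.58 Y49.21
M5
G00 X29.59 Y66.17
M4 S293
G1 X28.78 Y155.80 F3587
G1 X104.26 Y122.66
G1 X60.36 Y26.43
G1 X118.95 Y90.15
G1 X10.65 Y78.79
M5
G00 X139.79 Y47.57
M4 S293
G1 X136.53 Y56.39 F3587
G1 X121.45 Y93.04
G1 X100.35 Y140.55
G1 X79.01 Y181.97
G1 X63.23 Y200.35
M5
G00 X147.02 Y86.70
M4 S293
G1 X136.30 Y119.70 F3587
G1 X108.22 Y140.10
G1 X73.52 Y140.10
G1 X45.44 Y119.70
G1 X34.72 Y86.70
G1 X45.44 Y53.70
G1 X73.52 Y33.30
G1 X108.22 Y33.30
G1 X136.30 Y53.70
G1 X147.02 Y86.70
M5

1 u = 1 mm; y_m = 212.58 − y.

[1] `<polyline>` open polyline, #ff0000→engrave S293 F3587: (36.14,169.33) → (123.55,19.04) → (28.94,196.06) → (52.40,24.97) → (46.24,187.41)

[2] `<path>` cubic bezier, #ff0000→engrave S293 F3587: (111.95,76.33) → (104.02,87.09) → (91.76,109.56) → (76.88,135.19) → (61.13,155.42) → (46.23,161.70)

[3] `<path>` regular polygon, #ff0000→engrave S293 F3587: (19.58,49.21) → (32.70,72.54) → (46.34,49.52) → (19.58,49.21) (closed)

[4] `<polyline>` open polyline, #ff0000→engrave S293 F3587: (29.59,66.17) → (28.78,155.80) → (104.26,122.66) → (60.36,26.43) → (118.95,90.15) → (10.65,78.79)

[5] `<path>` cubic bezier, #ff0000→engrave S293 F3587: (139.79,47.57) → (136.53,56.39) → (121.45,93.04) → (100.35,140.55) → (79.01,181.97) → (63.23,200.35)

[6] `<circle>` circle, #ff0000→engrave S293 F3587: (147.02,86.70) → (136.30,119.70) → (108.22,140.10) → (73.52,140.10) → (45.44,119.70) → (34.72,86.70) → (45.44,53.70) → (73.52,33.30) → (108.22,33.30) → (136.30,53.70) → (147.02,86.70) (closed)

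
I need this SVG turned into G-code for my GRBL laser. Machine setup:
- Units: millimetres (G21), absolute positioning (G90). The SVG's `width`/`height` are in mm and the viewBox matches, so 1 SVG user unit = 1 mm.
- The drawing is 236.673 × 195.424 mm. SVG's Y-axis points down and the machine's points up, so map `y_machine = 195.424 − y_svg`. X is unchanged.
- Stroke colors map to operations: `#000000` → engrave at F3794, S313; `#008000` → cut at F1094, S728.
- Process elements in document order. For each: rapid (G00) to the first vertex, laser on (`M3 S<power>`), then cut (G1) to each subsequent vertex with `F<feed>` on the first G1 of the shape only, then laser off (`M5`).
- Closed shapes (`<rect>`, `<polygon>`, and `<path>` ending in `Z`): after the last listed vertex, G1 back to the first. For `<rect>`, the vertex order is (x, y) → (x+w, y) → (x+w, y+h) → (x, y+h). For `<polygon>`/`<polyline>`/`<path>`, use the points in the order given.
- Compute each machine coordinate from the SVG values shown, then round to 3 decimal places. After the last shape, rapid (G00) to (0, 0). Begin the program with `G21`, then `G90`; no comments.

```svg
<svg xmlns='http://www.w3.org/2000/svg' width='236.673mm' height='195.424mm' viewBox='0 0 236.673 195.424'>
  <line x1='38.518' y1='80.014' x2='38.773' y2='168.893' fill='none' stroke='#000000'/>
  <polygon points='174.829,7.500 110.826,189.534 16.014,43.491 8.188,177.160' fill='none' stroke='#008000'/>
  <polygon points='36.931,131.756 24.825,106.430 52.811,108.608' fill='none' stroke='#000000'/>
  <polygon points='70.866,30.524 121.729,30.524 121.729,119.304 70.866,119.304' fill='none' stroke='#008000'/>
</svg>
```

G21
G90
G00 X38.518 Y115.410
M3 S313
G1 X38.773 Y26.531 F3794
M5
G00 X174.829 Y187.924
M3 S728
G1 X110.826 Y5.890 F1094
G1 X16.014 Y151.933
G1 X8.188 Y18.264
G1 X174.829 Y187.924
M5
G00 X36.931 Y63.668
M3 S313
G1 X24.825 Y88.994 F3794
G1 X52.811 Y86.816
G1 X36.931 Y63.668
M5
G00 X70.866 Y164.900
M3 S728
G1 X121.729 Y164.900 F1094
G1 X121.729 Y76.120
G1 X70.866 Y76.120
G1 X70.866 Y164.900
M5
G00 X0.000 Y0.000

Since the viewBox matches the mm dimensions, user units are millimetres directly. The only transform is the Y-flip y_m = 195.424 − y_svg.

Shape 1 is a line segment drawn with `<line>`. Its stroke #000000 means engrave at S313, F3794. After flipping Y the toolpath is (38.518,115.410) → (38.773,26.531).

Shape 2 is a closed polygon drawn with `<polygon>`. Its stroke #008000 means cut at S728, F1094. After flipping Y the toolpath is (174.829,187.924) → (110.826,5.890) → (16.014,151.933) → (8.188,18.264) → (174.829,187.924), returning to the start.

Shape 3 is a regular polygon drawn with `<polygon>`. Its stroke #000000 means engrave at S313, F3794. After flipping Y the toolpath is (36.931,63.668) → (24.825,88.994) → (52.811,86.816) → (36.931,63.668), returning to the start.

Shape 4 is a rectangle drawn with `<polygon>`. Its stroke #008000 means cut at S728, F1094. After flipping Y the toolpath is (70.866,164.900) → (121.729,164.900) → (121.729,76.120) → (70.866,76.120) → (70.866,164.900), returning to the start.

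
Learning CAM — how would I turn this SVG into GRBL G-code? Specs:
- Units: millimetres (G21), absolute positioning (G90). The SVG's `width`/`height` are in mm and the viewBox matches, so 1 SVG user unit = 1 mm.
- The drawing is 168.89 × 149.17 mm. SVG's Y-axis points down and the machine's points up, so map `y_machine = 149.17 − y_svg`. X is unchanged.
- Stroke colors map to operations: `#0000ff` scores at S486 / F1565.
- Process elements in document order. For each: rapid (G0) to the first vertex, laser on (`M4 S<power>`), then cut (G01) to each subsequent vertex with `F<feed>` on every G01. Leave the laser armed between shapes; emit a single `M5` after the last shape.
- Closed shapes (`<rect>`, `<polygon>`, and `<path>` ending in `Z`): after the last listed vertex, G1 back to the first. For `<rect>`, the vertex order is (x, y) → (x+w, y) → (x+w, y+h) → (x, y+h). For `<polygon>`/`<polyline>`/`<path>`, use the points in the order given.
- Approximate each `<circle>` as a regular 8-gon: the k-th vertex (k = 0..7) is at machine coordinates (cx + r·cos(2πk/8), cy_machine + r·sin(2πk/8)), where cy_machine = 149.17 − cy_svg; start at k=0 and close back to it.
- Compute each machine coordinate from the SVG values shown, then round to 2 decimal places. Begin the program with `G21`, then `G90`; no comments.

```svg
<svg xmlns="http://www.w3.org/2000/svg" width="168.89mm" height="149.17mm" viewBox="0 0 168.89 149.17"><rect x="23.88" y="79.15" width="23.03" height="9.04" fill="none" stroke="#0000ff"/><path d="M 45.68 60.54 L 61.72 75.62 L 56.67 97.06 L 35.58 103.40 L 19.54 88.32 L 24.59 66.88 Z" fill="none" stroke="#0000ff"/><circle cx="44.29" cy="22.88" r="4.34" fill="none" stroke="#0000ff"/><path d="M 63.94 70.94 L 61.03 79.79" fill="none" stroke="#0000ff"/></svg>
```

1 u = 1 mm; y_m = 149.17 − y.

[1] `<rect>` rectangle, #0000ff→score S486 F1565: (23.88,70.02) → (46.91,70.02) → (46.91,60.98) → (23.88,60.98) → (23.88,70.02) (closed)

[2] `<path>` regular polygon, #0000ff→score S486 F1565: (45.68,88.63) → (61.72,73.55) → (56.67,52.11) → (35.58,45.77) → (19.54,60.85) → (24.59,82.29) → (45.68,88.63) (closed)

[3] `<circle>` circle, #0000ff→score S486 F1565: (48.63,126.29) → (47.36,129.36) → (44.29,130.63) → (41.22,129.36) → (39.95,126.29) → (41.22,123.22) → (44.29,121.95) → (47.36,123.22) → (48.63,126.29) (closed)

[4] `<path>` line segment, #0000ff→score S486 F1565: (63.94,78.23) → (61.03,69.38)

G21
G90
G0 X23.88 Y70.02
M4 S486
G01 X46.91 Y70.02 F1565
G01 X46.91 Y60.98 F1565
G01 X23.88 Y60.98 F1565
G01 X23.88 Y70.02 F1565
G0 X45.68 Y88.63
M4 S486
G01 X61.72 Y73.55 F1565
G01 X56.67 Y52.11 F1565
G01 X35.58 Y45.77 F1565
G01 X19.54 Y60.85 F1565
G01 X24.59 Y82.29 F1565
G01 X45.68 Y88.63 F1565
G0 X48.63 Y126.29
M4 S486
G01 X47.36 Y129.36 F1565
G01 X44.29 Y130.63 F1565
G01 X41.22 Y129.36 F1565
G01 X39.95 Y126.29 F1565
G01 X41.22 Y123.22 F1565
G01 X44.29 Y121.95 F1565
G01 X47.36 Y123.22 F1565
G01 X48.63 Y126.29 F1565
G0 X63.94 Y78.23
M4 S486
G01 X61.03 Y69.38 F1565
M5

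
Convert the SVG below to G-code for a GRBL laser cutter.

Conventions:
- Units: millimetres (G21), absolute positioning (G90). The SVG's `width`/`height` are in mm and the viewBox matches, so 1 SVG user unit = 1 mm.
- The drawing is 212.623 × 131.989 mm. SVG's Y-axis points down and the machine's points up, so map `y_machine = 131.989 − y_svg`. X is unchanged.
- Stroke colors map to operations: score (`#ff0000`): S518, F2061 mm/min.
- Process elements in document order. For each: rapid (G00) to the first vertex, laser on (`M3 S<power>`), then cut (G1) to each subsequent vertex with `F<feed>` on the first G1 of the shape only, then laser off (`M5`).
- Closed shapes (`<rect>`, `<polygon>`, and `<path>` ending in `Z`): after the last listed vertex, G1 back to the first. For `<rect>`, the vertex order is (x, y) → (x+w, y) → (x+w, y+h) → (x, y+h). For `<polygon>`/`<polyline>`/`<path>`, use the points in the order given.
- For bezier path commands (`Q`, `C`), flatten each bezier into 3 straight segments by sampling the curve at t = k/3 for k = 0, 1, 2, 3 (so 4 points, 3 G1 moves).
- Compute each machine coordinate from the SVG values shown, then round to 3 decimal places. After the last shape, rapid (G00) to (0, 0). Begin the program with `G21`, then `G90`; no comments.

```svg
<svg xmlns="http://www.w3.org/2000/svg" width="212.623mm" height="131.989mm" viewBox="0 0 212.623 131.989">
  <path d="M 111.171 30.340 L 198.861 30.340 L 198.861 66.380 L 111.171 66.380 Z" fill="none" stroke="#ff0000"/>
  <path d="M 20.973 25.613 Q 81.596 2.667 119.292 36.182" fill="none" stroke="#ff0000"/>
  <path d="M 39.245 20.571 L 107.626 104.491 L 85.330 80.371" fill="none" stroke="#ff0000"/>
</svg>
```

Since the viewBox matches the mm dimensions, user units are millimetres directly. The only transform is the Y-flip y_m = 131.989 − y_svg.

Shape 1 is a rectangle drawn with `<path>`. Its stroke #ff0000 means score at S518, F2061. After flipping Y the toolpath is (111.171,101.649) → (198.861,101.649) → (198.861,65.609) → (111.171,65.609) → (111.171,101.649), returning to the start.

Shape 2 is a quadratic bezier drawn with `<path>`. Its stroke #ff0000 means score at S518, F2061. After flipping Y the toolpath is (20.973,106.376) → (58.841,115.400) → (91.614,111.877) → (119.292,95.807).

Shape 3 is a open polyline drawn with `<path>`. Its stroke #ff0000 means score at S518, F2061. After flipping Y the toolpath is (39.245,111.418) → (107.626,27.498) → (85.330,51.618).

G21
G90
G00 X111.171 Y101.649
M3 S518
G1 X198.861 Y101.649 F2061
G1 X198.861 Y65.609
G1 X111.171 Y65.609
G1 X111.171 Y101.649
M5
G00 X20.973 Y106.376
M3 S518
G1 X58.841 Y115.400 F2061
G1 X91.614 Y111.877
G1 X119.292 Y95.807
M5
G00 X39.245 Y111.418
M3 S518
G1 X107.626 Y27.498 F2061
G1 X85.330 Y51.618
M5
G00 X0.000 Y0.000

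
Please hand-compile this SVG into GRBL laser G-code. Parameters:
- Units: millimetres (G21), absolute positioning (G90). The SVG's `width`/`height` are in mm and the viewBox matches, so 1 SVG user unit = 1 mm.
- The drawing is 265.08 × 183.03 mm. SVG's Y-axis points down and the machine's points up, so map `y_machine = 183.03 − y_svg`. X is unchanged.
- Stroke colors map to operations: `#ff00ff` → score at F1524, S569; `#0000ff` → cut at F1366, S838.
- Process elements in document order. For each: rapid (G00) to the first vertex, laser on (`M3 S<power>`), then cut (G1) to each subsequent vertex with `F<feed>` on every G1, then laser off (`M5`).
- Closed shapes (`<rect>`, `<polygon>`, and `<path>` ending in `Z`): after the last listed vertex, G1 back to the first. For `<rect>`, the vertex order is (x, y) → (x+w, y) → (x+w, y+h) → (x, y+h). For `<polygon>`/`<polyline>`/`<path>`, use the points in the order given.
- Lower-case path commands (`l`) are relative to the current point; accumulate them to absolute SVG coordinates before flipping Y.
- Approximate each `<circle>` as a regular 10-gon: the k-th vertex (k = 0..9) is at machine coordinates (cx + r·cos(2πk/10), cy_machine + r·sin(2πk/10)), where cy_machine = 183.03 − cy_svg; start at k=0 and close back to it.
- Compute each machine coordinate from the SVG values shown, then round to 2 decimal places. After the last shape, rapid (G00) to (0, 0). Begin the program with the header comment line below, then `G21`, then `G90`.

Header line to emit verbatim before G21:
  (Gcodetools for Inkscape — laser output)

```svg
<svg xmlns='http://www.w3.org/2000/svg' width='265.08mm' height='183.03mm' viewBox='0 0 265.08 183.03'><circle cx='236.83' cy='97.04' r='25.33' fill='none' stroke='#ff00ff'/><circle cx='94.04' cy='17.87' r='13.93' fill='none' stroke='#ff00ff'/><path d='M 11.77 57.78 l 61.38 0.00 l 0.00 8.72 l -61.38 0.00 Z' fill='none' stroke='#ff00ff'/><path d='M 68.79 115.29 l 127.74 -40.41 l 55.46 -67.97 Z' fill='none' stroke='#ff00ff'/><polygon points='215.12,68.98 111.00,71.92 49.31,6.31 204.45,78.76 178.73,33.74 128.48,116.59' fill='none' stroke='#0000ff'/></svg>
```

(Gcodetools for Inkscape — laser output)
G21
G90
G00 X262.16 Y85.99
M3 S569
G1 X257.32 Y100.88 F1524
G1 X244.66 Y110.08 F1524
G1 X229.00 Y110.08 F1524
G1 X216.34 Y100.88 F1524
G1 X211.50 Y85.99 F1524
G1 X216.34 Y71.10 F1524
G1 X229.00 Y61.90 F1524
G1 X244.66 Y61.90 F1524
G1 X257.32 Y71.10 F1524
G1 X262.16 Y85.99 F1524
M5
G00 X107.97 Y165.16
M3 S569
G1 X105.31 Y173.35 F1524
G1 X98.34 Y178.41 F1524
G1 X89.74 Y178.41 F1524
G1 X82.77 Y173.35 F1524
G1 X80.11 Y165.16 F1524
G1 X82.77 Y156.97 F1524
G1 X89.74 Y151.91 F1524
G1 X98.34 Y151.91 F1524
G1 X105.31 Y156.97 F1524
G1 X107.97 Y165.16 F1524
M5
G00 X11.77 Y125.25
M3 S569
G1 X73.15 Y125.25 F1524
G1 X73.15 Y116.53 F1524
G1 X11.77 Y116.53 F1524
G1 X11.77 Y125.25 F1524
M5
G00 X68.79 Y67.74
M3 S569
G1 X196.53 Y108.15 F1524
G1 X251.99 Y176.12 F1524
G1 X68.79 Y67.74 F1524
M5
G00 X215.12 Y114.05
M3 S838
G1 X111.00 Y111.11 F1366
G1 X49.31 Y176.72 F1366
G1 X204.45 Y104.27 F1366
G1 X178.73 Y149.29 F1366
G1 X128.48 Y66.44 F1366
G1 X215.12 Y114.05 F1366
M5
G00 X0.00 Y0.00

1 u = 1 mm; y_m = 183.03 − y.

[1] `<circle>` circle, #ff00ff→score S569 F1524: (262.16,85.99) → (257.32,100.88) → (244.66,110.08) → (229.00,110.08) → (216.34,100.88) → (211.50,85.99) → (216.34,71.10) → (229.00,61.90) → (244.66,61.90) → (257.32,71.10) → (262.16,85.99) (closed)

[2] `<circle>` circle, #ff00ff→score S569 F1524: (107.97,165.16) → (105.31,173.35) → (98.34,178.41) → (89.74,178.41) → (82.77,173.35) → (80.11,165.16) → (82.77,156.97) → (89.74,151.91) → (98.34,151.91) → (105.31,156.97) → (107.97,165.16) (closed)

[3] `<path>` rectangle, #ff00ff→score S569 F1524: (11.77,125.25) → (73.15,125.25) → (73.15,116.53) → (11.77,116.53) → (11.77,125.25) (closed)

[4] `<path>` closed polygon, #ff00ff→score S569 F1524: (68.79,67.74) → (196.53,108.15) → (251.99,176.12) → (68.79,67.74) (closed)

[5] `<polygon>` closed polygon, #0000ff→cut S838 F1366: (215.12,114.05) → (111.00,111.11) → (49.31,176.72) → (204.45,104.27) → (178.73,149.29) → (128.48,66.44) → (215.12,114.05) (closed)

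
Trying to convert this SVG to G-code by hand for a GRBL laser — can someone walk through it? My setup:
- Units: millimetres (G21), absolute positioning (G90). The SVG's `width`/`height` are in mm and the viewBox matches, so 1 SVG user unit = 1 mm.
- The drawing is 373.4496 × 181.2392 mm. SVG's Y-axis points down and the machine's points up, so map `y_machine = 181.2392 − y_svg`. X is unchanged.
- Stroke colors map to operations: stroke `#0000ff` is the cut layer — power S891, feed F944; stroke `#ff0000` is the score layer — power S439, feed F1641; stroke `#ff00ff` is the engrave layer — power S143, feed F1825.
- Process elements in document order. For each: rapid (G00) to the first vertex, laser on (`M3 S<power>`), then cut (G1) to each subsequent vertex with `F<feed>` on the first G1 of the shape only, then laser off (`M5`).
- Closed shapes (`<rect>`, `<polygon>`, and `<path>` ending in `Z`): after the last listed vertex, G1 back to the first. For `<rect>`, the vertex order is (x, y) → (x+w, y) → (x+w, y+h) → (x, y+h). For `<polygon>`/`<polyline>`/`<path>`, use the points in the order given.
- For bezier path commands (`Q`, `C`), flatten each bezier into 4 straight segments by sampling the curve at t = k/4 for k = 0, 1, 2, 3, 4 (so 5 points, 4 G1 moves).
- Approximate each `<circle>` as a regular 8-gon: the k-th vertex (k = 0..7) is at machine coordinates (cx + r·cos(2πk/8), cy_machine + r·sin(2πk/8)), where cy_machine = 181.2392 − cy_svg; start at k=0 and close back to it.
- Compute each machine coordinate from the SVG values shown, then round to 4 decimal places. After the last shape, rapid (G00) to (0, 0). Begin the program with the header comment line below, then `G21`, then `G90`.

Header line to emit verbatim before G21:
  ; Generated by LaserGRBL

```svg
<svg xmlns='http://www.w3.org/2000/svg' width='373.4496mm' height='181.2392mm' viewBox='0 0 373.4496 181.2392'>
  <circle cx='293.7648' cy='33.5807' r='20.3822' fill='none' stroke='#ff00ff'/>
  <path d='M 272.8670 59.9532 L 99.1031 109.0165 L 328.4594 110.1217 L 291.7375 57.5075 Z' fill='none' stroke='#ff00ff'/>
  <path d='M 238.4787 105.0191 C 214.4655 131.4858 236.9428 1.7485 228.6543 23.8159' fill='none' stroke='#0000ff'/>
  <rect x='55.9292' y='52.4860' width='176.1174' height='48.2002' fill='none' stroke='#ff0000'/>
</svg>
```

viewBox `0 0 373.4496 181.2392` with mm width/height → 1 unit = 1 mm. Flip: y_m = 181.2392 − y_svg.

**Shape 1** — `<circle>` circle, stroke `#ff00ff` → engrave (S143, F1825). Machine vertices: (314.1470,147.6585) → (308.1772,162.0709) → (293.7648,168.0407) → (279.3524,162.0709) → (273.3826,147.6585) → (279.3524,133.2461) → (293.7648,127.2763) → (308.1772,133.2461) → (314.1470,147.6585). Closed: final G1 returns to the first vertex.

**Shape 2** — `<path>` closed polygon, stroke `#ff00ff` → engrave (S143, F1825). Machine vertices: (272.8670,121.2860) → (99.1031,72.2227) → (328.4594,71.1175) → (291.7375,123.7317) → (272.8670,121.2860). Closed: final G1 returns to the first vertex.

**Shape 3** — `<path>` cubic bezier, stroke `#0000ff` → cut (S891, F944). Control points (SVG): P0=(238.4787,105.0191), P1=(214.4655,131.4858), P2=(236.9428,1.7485), P3=(228.6543,23.8159); sampled at t=k/4. Machine vertices: (238.4787,76.2201) → (227.9786,80.8457) → (227.6697,115.1720) → (230.3092,150.3231) → (228.6543,157.4233). Open path.

**Shape 4** — `<rect>` rectangle, stroke `#ff0000` → score (S439, F1641). Machine vertices: (55.9292,128.7532) → (232.0466,128.7532) → (232.0466,80.5530) → (55.9292,80.5530) → (55.9292,128.7532). Closed: final G1 returns to the first vertex.

; Generated by LaserGRBL
G21
G90
G00 X314.1470 Y147.6585
M3 S143
G1 X308.1772 Y162.0709 F1825
G1 X293.7648 Y168.0407
G1 X279.3524 Y162.0709
G1 X273.3826 Y147.6585
G1 X279.3524 Y133.2461
G1 X293.7648 Y127.2763
G1 X308.1772 Y133.2461
G1 X314.1470 Y147.6585
M5
G00 X272.8670 Y121.2860
M3 S143
G1 X99.1031 Y72.2227 F1825
G1 X328.4594 Y71.1175
G1 X291.7375 Y123.7317
G1 X272.8670 Y121.2860
M5
G00 X238.4787 Y76.2201
M3 S891
G1 X227.9786 Y80.8457 F944
G1 X227.6697 Y115.1720
G1 X230.3092 Y150.3231
G1 X228.6543 Y157.4233
M5
G00 X55.9292 Y128.7532
M3 S439
G1 X232.0466 Y128.7532 F1641
G1 X232.0466 Y80.5530
G1 X55.9292 Y80.5530
G1 X55.9292 Y128.7532
M5
G00 X0.0000 Y0.0000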